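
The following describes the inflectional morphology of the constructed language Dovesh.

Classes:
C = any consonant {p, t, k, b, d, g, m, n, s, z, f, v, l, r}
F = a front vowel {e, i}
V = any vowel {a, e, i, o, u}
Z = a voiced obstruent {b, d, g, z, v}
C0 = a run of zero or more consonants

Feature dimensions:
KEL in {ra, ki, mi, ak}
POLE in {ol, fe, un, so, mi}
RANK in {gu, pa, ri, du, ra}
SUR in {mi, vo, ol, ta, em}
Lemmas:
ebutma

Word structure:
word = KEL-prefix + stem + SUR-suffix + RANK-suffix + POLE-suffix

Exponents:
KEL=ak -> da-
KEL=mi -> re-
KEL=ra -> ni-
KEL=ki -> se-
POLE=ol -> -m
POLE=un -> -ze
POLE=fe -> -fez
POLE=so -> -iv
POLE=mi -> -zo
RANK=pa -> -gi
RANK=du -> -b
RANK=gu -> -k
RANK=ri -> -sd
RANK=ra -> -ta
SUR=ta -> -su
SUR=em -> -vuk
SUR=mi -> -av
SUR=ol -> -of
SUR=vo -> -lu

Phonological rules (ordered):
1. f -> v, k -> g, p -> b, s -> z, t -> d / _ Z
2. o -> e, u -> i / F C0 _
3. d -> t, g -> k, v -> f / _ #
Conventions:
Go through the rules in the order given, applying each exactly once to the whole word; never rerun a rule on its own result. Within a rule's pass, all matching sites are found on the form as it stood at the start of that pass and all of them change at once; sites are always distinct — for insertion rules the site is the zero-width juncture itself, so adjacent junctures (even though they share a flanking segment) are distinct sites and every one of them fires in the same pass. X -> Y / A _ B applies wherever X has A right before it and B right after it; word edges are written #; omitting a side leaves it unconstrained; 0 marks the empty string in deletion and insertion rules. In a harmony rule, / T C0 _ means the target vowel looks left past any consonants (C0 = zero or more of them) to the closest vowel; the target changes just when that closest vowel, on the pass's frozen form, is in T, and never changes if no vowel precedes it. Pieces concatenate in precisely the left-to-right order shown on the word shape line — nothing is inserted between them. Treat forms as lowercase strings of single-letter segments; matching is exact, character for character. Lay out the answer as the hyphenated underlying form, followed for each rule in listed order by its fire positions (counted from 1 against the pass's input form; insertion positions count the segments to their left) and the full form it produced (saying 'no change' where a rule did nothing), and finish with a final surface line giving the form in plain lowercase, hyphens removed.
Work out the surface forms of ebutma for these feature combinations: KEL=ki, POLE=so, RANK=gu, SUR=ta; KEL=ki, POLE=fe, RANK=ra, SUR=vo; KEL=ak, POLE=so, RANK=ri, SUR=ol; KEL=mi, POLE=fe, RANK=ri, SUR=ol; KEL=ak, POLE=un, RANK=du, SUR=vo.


cell KEL=ki, POLE=so, RANK=gu, SUR=ta:
underlying: se-ebutma-su-k-iv
1. f -> v, k -> g, p -> b, s -> z, t -> d / _ Z: no change
2. o -> e, u -> i / F C0 _: fires at position(s) 5: seebitmasukiv
3. d -> t, g -> k, v -> f / _ #: fires at position(s) 13: seebitmasukif
surface: seebitmasukif

cell KEL=ki, POLE=fe, RANK=ra, SUR=vo:
underlying: se-ebutma-lu-ta-fez
1. f -> v, k -> g, p -> b, s -> z, t -> d / _ Z: no change
2. o -> e, u -> i / F C0 _: fires at position(s) 5: seebitmalutafez
3. d -> t, g -> k, v -> f / _ #: no change
surface: seebitmalutafez

cell KEL=ak, POLE=so, RANK=ri, SUR=ol:
underlying: da-ebutma-of-sd-iv
1. f -> v, k -> g, p -> b, s -> z, t -> d / _ Z: fires at position(s) 11: daebutmaofzdiv
2. o -> e, u -> i / F C0 _: fires at position(s) 5: daebitmaofzdiv
3. d -> t, g -> k, v -> f / _ #: fires at position(s) 14: daebitmaofzdif
surface: daebitmaofzdif

cell KEL=mi, POLE=fe, RANK=ri, SUR=ol:
underlying: re-ebutma-of-sd-fez
1. f -> v, k -> g, p -> b, s -> z, t -> d / _ Z: fires at position(s) 11: reebutmaofzdfez
2. o -> e, u -> i / F C0 _: fires at position(s) 5: reebitmaofzdfez
3. d -> t, g -> k, v -> f / _ #: no change
surface: reebitmaofzdfez

cell KEL=ak, POLE=un, RANK=du, SUR=vo:
underlying: da-ebutma-lu-b-ze
1. f -> v, k -> g, p -> b, s -> z, t -> d / _ Z: no change
2. o -> e, u -> i / F C0 _: fires at position(s) 5: daebitmalubze
3. d -> t, g -> k, v -> f / _ #: no change
surface: daebitmalubze


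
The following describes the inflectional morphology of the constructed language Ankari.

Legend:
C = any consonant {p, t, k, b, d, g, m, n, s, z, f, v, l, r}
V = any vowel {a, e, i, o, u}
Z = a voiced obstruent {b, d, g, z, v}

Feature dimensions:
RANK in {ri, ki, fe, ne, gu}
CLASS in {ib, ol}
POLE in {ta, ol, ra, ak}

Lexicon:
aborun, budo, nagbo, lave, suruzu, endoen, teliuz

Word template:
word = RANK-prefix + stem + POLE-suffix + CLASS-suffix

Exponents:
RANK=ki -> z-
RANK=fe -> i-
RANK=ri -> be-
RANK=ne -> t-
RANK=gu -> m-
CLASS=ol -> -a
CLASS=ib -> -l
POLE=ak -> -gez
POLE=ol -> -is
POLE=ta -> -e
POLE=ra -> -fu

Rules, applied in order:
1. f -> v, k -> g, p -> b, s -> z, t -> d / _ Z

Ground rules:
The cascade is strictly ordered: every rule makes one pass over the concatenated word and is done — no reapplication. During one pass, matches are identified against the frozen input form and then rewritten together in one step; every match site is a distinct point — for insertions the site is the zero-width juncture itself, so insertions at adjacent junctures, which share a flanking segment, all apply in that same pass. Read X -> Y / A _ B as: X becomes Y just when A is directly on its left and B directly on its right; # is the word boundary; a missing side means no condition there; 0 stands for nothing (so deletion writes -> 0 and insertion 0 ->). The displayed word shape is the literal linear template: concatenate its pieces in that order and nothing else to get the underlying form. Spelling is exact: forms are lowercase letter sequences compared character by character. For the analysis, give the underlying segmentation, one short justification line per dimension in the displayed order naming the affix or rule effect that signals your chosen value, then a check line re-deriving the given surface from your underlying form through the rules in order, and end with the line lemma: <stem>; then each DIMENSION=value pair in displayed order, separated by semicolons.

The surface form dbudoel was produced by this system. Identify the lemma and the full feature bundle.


underlying: t-budo-e-l
RANK=ne - signalled by the affix t-
CLASS=ib - signalled by the affix -l
POLE=ta - signalled by the affix -e
check: tbudoel -> dbudoel
lemma: budo; RANK=ne; CLASS=ib; POLE=ta


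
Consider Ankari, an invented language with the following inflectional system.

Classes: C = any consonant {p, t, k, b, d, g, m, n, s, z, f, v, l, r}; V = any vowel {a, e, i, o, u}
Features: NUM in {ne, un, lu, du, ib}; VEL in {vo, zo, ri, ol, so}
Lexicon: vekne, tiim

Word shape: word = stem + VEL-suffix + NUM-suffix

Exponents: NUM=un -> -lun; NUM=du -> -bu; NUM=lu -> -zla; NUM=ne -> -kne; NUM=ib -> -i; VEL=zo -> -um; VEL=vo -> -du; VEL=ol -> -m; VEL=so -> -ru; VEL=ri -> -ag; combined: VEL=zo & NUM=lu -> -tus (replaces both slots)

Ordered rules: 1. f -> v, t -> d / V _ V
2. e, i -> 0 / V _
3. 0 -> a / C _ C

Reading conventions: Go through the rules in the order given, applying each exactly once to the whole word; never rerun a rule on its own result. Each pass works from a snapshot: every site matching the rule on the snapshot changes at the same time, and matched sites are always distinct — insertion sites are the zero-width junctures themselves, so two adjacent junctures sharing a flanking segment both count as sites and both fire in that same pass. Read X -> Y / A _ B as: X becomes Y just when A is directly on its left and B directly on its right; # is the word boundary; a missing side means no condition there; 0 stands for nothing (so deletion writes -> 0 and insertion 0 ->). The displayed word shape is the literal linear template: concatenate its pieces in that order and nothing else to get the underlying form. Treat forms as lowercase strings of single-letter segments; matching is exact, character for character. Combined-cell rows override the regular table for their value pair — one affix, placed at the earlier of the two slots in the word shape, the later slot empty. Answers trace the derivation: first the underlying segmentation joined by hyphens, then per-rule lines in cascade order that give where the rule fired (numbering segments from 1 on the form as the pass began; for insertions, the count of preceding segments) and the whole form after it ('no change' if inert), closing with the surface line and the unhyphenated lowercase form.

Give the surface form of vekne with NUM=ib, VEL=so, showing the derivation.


underlying: vekne-ru-i
1. f -> v, t -> d / V _ V: no change
2. e, i -> 0 / V _: fires at position(s) 8: vekneru
3. 0 -> a / C _ C: inserts after position(s) 3: vekaneru
surface: vekaneru


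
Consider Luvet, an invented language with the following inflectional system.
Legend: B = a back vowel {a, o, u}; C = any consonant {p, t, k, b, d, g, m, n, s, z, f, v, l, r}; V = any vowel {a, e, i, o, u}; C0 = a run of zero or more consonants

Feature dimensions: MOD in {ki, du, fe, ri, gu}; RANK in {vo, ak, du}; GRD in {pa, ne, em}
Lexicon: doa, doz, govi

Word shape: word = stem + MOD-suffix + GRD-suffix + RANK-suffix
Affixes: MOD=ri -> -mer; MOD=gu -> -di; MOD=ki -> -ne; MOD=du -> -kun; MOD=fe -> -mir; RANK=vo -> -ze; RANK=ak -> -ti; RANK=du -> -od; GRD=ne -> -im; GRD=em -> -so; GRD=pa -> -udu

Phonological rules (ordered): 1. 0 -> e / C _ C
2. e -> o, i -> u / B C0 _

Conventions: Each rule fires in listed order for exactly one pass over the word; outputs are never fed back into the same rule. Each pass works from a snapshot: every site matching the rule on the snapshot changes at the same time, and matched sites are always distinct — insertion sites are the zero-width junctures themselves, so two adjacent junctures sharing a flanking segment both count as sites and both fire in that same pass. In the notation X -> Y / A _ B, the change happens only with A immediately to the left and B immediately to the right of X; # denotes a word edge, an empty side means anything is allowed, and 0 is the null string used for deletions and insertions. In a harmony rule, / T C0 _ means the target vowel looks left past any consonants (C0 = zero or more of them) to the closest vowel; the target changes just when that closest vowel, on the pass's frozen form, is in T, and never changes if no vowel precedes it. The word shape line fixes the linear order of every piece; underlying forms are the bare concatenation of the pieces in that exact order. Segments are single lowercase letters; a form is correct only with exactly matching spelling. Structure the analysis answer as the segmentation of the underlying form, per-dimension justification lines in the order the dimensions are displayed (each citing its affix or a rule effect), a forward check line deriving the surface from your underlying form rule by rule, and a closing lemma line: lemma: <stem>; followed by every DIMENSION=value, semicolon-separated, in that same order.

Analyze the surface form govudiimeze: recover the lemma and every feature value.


underlying: govi-di-im-ze
MOD=gu - signalled by the affix -di
RANK=vo - signalled by the affix -ze
GRD=ne - signalled by the affix -im
check: govidiimze -> govidiimeze -> govudiimeze
lemma: govi; MOD=gu; RANK=vo; GRD=ne


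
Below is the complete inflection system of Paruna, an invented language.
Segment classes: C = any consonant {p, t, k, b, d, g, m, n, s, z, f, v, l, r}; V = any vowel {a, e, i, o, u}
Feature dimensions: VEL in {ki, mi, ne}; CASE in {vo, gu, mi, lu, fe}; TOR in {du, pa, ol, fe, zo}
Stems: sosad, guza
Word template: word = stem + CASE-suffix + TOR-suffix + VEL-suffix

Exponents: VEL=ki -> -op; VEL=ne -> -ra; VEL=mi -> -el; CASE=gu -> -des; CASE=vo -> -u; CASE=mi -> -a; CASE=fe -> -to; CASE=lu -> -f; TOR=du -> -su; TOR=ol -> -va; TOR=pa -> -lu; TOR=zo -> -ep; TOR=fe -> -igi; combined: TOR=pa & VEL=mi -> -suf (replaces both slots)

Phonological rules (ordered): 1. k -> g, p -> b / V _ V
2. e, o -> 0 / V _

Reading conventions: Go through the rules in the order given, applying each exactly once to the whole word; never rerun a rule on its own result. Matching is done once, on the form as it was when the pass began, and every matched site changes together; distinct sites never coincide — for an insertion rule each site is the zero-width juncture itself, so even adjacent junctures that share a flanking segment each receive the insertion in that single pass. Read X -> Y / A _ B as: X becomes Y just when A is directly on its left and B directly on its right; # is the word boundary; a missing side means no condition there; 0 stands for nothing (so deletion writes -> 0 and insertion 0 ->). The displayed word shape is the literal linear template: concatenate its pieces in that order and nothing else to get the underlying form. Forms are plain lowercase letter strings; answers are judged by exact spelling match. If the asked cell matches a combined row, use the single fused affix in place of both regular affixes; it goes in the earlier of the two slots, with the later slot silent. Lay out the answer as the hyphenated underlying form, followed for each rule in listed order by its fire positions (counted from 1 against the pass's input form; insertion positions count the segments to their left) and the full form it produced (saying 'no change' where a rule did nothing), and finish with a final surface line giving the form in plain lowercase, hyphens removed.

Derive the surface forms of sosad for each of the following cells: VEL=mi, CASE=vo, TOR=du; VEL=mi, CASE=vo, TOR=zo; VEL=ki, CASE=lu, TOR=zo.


cell VEL=mi, CASE=vo, TOR=du:
underlying: sosad-u-su-el
1. k -> g, p -> b / V _ V: no change
2. e, o -> 0 / V _: fires at position(s) 9: sosadusul
surface: sosadusul

cell VEL=mi, CASE=vo, TOR=zo:
underlying: sosad-u-ep-el
1. k -> g, p -> b / V _ V: fires at position(s) 8: sosaduebel
2. e, o -> 0 / V _: fires at position(s) 7: sosadubel
surface: sosadubel

cell VEL=ki, CASE=lu, TOR=zo:
underlying: sosad-f-ep-op
1. k -> g, p -> b / V _ V: fires at position(s) 8: sosadfebop
2. e, o -> 0 / V _: no change
surface: sosadfebop


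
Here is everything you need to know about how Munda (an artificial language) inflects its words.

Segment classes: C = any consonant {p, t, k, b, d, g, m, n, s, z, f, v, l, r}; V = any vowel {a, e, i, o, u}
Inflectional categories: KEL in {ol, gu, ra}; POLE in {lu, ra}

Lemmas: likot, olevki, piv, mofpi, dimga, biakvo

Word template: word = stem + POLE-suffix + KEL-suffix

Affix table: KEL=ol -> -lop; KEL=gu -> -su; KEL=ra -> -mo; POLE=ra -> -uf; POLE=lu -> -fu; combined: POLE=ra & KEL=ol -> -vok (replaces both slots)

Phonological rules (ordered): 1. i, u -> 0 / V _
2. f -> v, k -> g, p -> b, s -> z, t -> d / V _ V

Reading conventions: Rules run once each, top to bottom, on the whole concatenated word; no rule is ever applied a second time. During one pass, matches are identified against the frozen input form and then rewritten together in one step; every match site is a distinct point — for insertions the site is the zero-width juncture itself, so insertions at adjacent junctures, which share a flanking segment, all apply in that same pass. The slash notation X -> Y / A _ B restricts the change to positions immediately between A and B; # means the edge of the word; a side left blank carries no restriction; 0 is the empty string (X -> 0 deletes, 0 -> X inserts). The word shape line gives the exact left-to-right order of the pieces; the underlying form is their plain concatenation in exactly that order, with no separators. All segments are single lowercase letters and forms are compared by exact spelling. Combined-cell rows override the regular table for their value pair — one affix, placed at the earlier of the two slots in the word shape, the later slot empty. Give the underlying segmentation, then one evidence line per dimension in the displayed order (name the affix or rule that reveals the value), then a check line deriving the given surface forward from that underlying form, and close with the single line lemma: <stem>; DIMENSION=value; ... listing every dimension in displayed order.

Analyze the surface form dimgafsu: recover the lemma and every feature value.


underlying: dimga-uf-su
KEL=gu - signalled by the affix -su
POLE=ra - signalled by the affix -uf
check: dimgaufsu -> dimgafsu -> dimgafsu
lemma: dimga; KEL=gu; POLE=ra


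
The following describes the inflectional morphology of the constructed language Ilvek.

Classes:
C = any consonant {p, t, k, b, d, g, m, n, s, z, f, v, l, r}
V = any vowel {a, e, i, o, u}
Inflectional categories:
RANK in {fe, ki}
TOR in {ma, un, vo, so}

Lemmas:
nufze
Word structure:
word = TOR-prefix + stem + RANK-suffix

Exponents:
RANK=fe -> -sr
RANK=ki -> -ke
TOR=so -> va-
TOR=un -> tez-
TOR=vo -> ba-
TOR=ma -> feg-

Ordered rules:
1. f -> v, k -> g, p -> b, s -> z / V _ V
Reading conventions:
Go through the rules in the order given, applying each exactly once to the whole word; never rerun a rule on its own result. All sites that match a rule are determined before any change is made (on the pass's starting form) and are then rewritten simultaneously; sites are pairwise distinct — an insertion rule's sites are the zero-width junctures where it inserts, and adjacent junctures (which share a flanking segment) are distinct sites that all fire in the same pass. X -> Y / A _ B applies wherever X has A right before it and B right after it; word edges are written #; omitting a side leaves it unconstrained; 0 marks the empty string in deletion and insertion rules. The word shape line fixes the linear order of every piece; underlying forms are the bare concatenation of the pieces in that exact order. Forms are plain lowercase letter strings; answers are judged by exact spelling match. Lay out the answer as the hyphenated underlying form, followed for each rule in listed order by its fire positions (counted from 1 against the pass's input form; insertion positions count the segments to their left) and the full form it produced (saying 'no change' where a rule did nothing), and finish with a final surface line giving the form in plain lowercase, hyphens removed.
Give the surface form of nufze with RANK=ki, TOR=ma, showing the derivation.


underlying: feg-nufze-ke
1. f -> v, k -> g, p -> b, s -> z / V _ V: fires at position(s) 9: fegnufzege
surface: fegnufzege


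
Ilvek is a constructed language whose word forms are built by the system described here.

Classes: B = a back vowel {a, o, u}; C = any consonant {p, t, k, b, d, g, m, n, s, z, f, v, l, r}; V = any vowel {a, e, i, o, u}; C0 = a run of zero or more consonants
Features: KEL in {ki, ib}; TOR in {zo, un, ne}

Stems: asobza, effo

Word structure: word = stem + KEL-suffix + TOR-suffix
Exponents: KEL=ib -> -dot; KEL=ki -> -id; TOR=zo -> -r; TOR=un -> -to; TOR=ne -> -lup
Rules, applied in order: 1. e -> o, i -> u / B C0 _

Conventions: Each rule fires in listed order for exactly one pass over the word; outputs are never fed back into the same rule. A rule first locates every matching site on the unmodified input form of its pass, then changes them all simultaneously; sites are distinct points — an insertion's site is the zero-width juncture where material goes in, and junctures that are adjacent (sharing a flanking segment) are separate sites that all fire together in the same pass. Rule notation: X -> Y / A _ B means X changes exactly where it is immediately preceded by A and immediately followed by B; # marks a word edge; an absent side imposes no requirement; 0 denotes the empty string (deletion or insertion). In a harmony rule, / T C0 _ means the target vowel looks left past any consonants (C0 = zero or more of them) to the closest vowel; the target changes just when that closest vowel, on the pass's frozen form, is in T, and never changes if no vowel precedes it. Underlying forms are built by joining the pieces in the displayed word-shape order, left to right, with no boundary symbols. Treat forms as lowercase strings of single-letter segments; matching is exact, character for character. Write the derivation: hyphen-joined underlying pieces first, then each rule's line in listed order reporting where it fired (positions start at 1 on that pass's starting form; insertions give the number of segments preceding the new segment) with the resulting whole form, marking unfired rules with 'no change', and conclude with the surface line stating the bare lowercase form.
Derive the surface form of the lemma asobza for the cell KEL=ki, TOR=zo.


underlying: asobza-id-r
1. e -> o, i -> u / B C0 _: fires at position(s) 7: asobzaudr
surface: asobzaudr


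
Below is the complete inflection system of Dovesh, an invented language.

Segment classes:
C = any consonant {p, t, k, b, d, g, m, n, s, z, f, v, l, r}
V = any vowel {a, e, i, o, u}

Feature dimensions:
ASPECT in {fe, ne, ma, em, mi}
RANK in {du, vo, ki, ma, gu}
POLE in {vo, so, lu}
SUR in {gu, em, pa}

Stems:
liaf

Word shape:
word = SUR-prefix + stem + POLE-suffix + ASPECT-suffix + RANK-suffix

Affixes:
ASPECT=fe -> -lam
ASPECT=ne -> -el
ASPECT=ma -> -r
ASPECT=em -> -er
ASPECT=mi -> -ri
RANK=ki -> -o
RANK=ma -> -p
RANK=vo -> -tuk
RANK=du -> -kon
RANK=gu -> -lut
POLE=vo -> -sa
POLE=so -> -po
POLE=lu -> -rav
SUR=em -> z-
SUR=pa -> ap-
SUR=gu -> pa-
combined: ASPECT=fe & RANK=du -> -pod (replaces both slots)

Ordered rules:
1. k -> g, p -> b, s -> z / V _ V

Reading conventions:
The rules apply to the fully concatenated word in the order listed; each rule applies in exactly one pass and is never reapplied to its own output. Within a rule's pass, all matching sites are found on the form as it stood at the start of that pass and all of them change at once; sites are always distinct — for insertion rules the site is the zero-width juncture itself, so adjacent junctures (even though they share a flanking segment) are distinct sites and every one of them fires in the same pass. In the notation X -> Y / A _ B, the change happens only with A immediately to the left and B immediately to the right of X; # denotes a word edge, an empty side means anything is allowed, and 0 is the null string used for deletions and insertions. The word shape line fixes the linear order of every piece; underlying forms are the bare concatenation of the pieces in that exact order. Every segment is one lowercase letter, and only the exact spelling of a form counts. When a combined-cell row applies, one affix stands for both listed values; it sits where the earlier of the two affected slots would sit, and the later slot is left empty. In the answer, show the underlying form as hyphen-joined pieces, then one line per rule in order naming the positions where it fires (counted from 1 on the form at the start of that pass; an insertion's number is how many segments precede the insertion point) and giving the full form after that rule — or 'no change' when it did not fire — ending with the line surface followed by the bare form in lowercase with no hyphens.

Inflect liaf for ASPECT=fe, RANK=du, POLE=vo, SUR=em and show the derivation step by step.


underlying: z-liaf-sa-pod
1. k -> g, p -> b, s -> z / V _ V: fires at position(s) 8: zliafsabod
surface: zliafsabod


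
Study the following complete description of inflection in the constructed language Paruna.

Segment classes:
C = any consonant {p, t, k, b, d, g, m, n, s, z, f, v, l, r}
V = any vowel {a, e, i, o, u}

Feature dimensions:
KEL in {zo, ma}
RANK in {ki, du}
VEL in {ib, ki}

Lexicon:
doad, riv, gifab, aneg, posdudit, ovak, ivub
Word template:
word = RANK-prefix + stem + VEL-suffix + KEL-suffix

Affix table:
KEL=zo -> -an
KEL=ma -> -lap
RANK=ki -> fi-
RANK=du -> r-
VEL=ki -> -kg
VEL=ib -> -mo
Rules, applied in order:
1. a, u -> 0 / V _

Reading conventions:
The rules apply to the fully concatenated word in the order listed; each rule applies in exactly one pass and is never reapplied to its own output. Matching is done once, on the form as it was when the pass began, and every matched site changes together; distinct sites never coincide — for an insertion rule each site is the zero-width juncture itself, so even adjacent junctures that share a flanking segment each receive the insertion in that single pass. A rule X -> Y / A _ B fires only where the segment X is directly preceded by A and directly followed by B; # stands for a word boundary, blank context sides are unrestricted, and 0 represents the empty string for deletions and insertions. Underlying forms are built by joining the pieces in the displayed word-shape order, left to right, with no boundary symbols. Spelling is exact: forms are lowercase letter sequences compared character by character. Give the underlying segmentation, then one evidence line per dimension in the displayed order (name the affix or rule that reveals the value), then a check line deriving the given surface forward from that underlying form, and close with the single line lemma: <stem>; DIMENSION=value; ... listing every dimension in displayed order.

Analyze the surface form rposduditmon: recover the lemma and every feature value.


underlying: r-posdudit-mo-an
KEL=zo - signalled by the affix -an
RANK=du - signalled by the affix r-
VEL=ib - signalled by the affix -mo
check: rposduditmoan -> rposduditmon
lemma: posdudit; KEL=zo; RANK=du; VEL=ib


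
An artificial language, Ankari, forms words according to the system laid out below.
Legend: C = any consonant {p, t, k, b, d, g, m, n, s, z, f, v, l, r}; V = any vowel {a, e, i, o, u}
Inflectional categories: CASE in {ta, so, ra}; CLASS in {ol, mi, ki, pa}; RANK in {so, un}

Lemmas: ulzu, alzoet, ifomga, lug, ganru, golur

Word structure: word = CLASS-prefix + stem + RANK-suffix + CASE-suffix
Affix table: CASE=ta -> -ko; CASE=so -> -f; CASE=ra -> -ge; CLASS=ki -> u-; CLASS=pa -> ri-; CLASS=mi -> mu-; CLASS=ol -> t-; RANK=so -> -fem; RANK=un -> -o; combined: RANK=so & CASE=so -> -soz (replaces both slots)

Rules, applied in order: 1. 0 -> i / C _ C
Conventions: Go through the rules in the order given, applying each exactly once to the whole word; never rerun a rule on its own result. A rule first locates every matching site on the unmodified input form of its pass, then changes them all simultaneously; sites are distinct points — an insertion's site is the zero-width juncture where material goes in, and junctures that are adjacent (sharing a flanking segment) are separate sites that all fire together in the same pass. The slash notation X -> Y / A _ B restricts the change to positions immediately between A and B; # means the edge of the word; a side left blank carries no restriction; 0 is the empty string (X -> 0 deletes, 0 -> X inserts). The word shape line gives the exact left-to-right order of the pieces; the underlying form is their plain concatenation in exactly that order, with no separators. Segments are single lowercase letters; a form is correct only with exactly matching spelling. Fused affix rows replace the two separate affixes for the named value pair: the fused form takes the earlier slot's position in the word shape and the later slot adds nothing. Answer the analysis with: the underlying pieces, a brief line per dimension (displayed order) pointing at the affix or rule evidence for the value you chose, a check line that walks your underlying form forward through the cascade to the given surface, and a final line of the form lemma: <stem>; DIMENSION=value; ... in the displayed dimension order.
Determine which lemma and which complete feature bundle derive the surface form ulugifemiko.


underlying: u-lug-fem-ko
CASE=ta - signalled by the affix -ko
CLASS=ki - signalled by the affix u-
RANK=so - signalled by the affix -fem
check: ulugfemko -> ulugifemiko
lemma: lug; CASE=ta; CLASS=ki; RANK=so


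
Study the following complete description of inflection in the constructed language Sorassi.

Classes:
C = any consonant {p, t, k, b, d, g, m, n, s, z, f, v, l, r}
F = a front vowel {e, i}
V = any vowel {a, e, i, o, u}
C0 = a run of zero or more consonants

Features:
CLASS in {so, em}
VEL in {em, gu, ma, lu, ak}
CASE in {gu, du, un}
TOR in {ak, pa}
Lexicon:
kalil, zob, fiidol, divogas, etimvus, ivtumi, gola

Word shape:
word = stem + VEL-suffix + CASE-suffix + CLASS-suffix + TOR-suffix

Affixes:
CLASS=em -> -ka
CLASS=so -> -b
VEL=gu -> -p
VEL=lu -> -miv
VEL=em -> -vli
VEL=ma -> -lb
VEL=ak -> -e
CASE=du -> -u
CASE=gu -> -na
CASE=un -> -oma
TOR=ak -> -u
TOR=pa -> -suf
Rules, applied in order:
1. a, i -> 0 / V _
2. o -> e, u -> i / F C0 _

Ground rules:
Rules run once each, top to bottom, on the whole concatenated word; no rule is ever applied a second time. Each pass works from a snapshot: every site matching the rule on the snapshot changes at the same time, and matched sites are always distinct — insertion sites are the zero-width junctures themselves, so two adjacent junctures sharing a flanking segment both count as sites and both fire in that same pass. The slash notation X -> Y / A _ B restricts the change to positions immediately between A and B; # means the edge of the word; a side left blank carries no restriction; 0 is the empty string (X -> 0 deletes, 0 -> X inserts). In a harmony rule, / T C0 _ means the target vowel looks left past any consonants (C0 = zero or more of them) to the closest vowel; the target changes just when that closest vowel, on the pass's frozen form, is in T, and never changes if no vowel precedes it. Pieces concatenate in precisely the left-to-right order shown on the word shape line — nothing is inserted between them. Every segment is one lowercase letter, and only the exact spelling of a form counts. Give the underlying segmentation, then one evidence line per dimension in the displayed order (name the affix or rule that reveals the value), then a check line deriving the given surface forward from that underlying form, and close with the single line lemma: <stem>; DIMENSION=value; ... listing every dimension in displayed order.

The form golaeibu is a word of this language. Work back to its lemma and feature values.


underlying: gola-e-u-b-u
CLASS=so - signalled by the affix -b
VEL=ak - signalled by the affix -e
CASE=du - signalled by the affix -u
TOR=ak - signalled by the affix -u
check: golaeubu -> golaeubu -> golaeibu
lemma: gola; CLASS=so; VEL=ak; CASE=du; TOR=ak


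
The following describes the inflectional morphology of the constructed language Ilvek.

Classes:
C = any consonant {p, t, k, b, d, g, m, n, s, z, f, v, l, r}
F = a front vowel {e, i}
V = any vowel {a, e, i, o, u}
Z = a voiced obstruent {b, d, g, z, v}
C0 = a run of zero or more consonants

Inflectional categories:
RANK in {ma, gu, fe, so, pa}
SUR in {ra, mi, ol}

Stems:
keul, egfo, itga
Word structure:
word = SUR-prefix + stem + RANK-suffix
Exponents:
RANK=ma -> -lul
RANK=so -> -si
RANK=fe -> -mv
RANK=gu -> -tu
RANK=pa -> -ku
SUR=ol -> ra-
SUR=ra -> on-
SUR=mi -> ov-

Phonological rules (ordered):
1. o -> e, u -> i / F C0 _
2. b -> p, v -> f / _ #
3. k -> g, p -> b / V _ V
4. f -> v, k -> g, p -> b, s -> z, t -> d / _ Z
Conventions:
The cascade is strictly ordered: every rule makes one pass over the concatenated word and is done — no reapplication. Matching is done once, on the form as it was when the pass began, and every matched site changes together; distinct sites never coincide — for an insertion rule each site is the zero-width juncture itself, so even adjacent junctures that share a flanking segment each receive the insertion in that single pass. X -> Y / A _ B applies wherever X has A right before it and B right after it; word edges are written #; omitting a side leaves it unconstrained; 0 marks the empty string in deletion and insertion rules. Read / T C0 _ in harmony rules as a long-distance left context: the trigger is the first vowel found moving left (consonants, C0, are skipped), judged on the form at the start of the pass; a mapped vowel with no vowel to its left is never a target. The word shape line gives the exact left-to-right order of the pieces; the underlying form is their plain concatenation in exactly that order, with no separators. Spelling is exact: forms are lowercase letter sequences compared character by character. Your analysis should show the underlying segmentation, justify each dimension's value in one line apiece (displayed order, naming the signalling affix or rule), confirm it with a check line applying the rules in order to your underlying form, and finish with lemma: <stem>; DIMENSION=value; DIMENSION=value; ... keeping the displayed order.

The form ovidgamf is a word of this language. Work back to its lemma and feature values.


underlying: ov-itga-mv
RANK=fe - signalled by the affix -mv
SUR=mi - signalled by the affix ov-
check: ovitgamv -> ovitgamv -> ovitgamf -> ovitgamf -> ovidgamf
lemma: itga; RANK=fe; SUR=mi


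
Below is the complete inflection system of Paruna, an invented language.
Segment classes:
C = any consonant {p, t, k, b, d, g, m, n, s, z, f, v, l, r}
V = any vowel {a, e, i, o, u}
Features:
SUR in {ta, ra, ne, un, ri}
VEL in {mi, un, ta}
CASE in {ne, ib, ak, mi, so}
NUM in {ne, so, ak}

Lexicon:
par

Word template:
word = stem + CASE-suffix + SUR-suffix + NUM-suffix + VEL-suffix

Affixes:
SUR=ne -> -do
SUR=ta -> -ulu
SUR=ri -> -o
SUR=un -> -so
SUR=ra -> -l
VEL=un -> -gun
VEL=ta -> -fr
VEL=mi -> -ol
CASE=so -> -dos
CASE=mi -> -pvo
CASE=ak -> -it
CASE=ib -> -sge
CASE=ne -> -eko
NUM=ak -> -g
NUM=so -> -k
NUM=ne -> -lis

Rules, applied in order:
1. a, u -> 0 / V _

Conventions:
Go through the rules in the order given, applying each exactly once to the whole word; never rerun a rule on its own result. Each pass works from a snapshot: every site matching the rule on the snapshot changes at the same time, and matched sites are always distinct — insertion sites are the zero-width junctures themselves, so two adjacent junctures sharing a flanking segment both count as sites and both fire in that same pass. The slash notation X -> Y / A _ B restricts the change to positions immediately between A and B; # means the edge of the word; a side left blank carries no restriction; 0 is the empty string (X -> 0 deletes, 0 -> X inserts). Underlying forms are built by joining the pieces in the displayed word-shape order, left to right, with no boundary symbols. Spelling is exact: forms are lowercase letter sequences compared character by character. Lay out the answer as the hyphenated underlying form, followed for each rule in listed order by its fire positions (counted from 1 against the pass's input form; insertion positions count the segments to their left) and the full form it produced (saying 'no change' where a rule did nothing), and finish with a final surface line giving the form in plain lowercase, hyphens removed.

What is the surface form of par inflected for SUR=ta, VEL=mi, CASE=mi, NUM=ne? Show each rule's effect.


underlying: par-pvo-ulu-lis-ol
1. a, u -> 0 / V _: fires at position(s) 7: parpvolulisol
surface: parpvolulisol


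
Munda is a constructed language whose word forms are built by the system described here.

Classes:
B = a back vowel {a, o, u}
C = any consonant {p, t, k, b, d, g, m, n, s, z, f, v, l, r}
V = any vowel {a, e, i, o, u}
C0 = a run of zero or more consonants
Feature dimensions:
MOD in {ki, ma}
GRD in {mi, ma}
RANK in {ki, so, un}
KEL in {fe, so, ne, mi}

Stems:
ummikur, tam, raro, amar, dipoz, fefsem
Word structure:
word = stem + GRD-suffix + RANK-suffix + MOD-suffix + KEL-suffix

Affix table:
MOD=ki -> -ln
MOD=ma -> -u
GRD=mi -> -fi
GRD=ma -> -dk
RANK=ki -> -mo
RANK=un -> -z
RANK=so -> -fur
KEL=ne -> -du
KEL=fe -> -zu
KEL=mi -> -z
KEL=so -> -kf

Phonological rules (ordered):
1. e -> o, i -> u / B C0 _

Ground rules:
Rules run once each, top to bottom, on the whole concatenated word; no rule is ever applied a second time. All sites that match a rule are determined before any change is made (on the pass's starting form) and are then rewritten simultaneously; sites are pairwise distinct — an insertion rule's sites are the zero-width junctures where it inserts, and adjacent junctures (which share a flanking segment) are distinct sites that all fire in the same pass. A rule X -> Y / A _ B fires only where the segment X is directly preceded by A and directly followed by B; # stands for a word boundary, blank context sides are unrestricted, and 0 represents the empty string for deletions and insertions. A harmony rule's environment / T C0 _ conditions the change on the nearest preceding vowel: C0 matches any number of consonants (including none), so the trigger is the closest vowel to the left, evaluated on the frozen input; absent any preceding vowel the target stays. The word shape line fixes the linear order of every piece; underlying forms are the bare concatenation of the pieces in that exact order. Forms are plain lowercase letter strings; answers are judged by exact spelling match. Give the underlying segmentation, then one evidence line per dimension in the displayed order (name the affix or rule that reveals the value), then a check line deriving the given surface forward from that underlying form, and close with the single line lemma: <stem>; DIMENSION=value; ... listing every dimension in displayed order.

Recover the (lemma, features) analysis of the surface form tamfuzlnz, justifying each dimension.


underlying: tam-fi-z-ln-z
MOD=ki - signalled by the affix -ln
GRD=mi - signalled by the affix -fi
RANK=un - signalled by the affix -z
KEL=mi - signalled by the affix -z
check: tamfizlnz -> tamfuzlnz
lemma: tam; MOD=ki; GRD=mi; RANK=un; KEL=mi


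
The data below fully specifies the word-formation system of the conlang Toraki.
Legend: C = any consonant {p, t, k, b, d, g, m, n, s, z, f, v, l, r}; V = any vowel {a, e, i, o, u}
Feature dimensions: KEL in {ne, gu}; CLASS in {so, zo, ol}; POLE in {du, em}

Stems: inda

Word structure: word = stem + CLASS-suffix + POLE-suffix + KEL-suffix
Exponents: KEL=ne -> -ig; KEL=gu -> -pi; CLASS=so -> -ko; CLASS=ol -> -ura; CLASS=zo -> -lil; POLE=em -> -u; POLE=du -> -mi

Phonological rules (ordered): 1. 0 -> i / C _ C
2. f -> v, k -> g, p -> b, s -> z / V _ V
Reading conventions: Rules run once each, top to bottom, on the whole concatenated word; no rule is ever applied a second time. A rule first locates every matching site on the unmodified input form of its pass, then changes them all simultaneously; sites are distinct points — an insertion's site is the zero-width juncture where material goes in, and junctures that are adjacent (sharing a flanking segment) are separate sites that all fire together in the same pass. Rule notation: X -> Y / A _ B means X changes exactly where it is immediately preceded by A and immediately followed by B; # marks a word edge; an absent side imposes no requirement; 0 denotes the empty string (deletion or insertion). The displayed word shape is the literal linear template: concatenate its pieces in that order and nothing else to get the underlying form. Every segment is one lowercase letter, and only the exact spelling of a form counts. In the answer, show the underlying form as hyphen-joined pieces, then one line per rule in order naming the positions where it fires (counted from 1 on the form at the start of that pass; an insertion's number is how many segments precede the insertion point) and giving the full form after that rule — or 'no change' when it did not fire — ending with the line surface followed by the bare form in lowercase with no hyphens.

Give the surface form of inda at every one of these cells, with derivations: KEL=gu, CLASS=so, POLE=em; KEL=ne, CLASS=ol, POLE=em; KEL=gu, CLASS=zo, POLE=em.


cell KEL=gu, CLASS=so, POLE=em:
underlying: inda-ko-u-pi
1. 0 -> i / C _ C: inserts after position(s) 2: inidakoupi
2. f -> v, k -> g, p -> b, s -> z / V _ V: fires at position(s) 6, 9: inidagoubi
surface: inidagoubi

cell KEL=ne, CLASS=ol, POLE=em:
underlying: inda-ura-u-ig
1. 0 -> i / C _ C: inserts after position(s) 2: inidaurauig
2. f -> v, k -> g, p -> b, s -> z / V _ V: no change
surface: inidaurauig

cell KEL=gu, CLASS=zo, POLE=em:
underlying: inda-lil-u-pi
1. 0 -> i / C _ C: inserts after position(s) 2: inidalilupi
2. f -> v, k -> g, p -> b, s -> z / V _ V: fires at position(s) 10: inidalilubi
surface: inidalilubi


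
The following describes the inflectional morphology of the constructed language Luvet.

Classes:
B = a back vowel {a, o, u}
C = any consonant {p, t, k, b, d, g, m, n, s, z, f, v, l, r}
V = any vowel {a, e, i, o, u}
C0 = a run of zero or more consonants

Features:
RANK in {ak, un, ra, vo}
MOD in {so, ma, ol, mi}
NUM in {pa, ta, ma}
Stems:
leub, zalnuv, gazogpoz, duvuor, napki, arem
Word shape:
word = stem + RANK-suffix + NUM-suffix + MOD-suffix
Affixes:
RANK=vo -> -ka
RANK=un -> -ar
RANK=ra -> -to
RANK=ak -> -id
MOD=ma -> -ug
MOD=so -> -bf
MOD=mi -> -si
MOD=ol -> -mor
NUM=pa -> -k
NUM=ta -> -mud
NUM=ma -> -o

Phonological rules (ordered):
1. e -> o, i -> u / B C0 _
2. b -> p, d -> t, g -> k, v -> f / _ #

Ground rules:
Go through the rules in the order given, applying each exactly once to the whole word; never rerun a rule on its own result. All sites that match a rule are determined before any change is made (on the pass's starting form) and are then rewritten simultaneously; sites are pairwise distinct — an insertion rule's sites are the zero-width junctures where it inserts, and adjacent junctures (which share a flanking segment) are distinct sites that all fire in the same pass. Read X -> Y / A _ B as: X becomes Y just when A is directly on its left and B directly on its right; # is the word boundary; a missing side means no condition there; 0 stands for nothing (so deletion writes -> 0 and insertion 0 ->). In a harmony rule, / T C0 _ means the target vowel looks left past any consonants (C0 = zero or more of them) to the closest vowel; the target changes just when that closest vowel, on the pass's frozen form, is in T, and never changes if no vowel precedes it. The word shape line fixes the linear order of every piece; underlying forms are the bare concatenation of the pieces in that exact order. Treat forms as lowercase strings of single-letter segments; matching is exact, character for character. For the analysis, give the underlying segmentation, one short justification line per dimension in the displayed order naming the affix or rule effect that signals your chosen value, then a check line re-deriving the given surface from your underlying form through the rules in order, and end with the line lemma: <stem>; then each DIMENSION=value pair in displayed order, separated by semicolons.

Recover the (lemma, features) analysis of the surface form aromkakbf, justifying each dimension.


underlying: arem-ka-k-bf
RANK=vo - signalled by the affix -ka
MOD=so - signalled by the affix -bf
NUM=pa - signalled by the affix -k
check: aremkakbf -> aromkakbf -> aromkakbf
lemma: arem; RANK=vo; MOD=so; NUM=pa
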